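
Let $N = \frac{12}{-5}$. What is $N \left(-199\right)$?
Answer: $\frac{2388}{5} \approx 477.6$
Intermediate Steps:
$N = - \frac{12}{5}$ ($N = 12 \left(- \frac{1}{5}\right) = - \frac{12}{5} \approx -2.4$)
$N \left(-199\right) = \left(- \frac{12}{5}\right) \left(-199\right) = \frac{2388}{5}$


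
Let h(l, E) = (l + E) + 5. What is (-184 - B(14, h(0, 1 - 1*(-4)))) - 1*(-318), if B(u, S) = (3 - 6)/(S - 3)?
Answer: 941/7 ≈ 134.43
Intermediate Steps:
h(l, E) = 5 + E + l (h(l, E) = (E + l) + 5 = 5 + E + l)
B(u, S) = -3/(-3 + S)
(-184 - B(14, h(0, 1 - 1*(-4)))) - 1*(-318) = (-184 - (-3)/(-3 + (5 + (1 - 1*(-4)) + 0))) - 1*(-318) = (-184 - (-3)/(-3 + (5 + (1 + 4) + 0))) + 318 = (-184 - (-3)/(-3 + (5 + 5 + 0))) + 318 = (-184 - (-3)/(-3 + 10)) + 318 = (-184 - (-3)/7) + 318 = (-184 - 1*(-3/7)) + 318 = (-184 + 3/7) + 318 = -1285/7 + 318 = 941/7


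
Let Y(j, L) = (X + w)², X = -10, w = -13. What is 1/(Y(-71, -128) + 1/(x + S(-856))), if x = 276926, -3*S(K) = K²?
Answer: 98042/51864221 ≈ 0.0018904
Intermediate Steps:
S(K) = -K²/3
Y(j, L) = 529 (Y(j, L) = (-10 - 13)² = (-23)² = 529)
1/(Y(-71, -128) + 1/(x + S(-856))) = 1/(529 + 1/(276926 - ⅓*(-856)²)) = 1/(529 + 1/(276926 - ⅓*732736)) = 1/(529 + 1/(276926 - 732736/3)) = 1/(529 + 1/(98042/3)) = 1/(529 + 3/98042) = 1/(51864221/98042) = 98042/51864221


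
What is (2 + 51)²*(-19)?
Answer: -53371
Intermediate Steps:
(2 + 51)²*(-19) = 53²*(-19) = 2809*(-19) = -53371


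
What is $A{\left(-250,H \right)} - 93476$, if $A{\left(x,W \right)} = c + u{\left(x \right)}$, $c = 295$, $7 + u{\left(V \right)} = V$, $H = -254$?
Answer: $-93438$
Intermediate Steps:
$u{\left(V \right)} = -7 + V$
$A{\left(x,W \right)} = 288 + x$ ($A{\left(x,W \right)} = 295 + \left(-7 + x\right) = 288 + x$)
$A{\left(-250,H \right)} - 93476 = \left(288 - 250\right) - 93476 = 38 - 93476 = -93438$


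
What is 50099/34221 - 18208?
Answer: -36649757/2013 ≈ -18207.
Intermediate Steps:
50099/34221 - 18208 = 50099*(1/34221) - 18208 = 2947/2013 - 18208 = -36649757/2013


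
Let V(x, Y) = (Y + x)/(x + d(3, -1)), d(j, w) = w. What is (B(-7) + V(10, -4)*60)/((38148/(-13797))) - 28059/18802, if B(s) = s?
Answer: -8583747/639268 ≈ -13.427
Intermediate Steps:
V(x, Y) = (Y + x)/(-1 + x) (V(x, Y) = (Y + x)/(x - 1) = (Y + x)/(-1 + x))
(B(-7) + V(10, -4)*60)/((38148/(-13797))) - 28059/18802 = (-7 + ((-4 + 10)/(-1 + 10))*60)/((38148/(-13797))) - 28059/18802 = (-7 + (6/9)*60)/((38148*(-1/13797))) - 28059*1/18802 = (-7 + ((⅑)*6)*60)/(-12716/4599) - 28059/18802 = (-7 + (⅔)*60)*(-4599/12716) - 28059/18802 = (-7 + 40)*(-4599/12716) - 28059/18802 = 33*(-4599/12716) - 28059/18802 = -13797/1156 - 28059/18802 = -8583747/639268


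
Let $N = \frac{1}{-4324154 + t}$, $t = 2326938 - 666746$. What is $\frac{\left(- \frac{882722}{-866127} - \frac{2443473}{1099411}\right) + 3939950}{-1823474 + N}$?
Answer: $- \frac{9994481270525982146746802}{4625612585594821211404833} \approx -2.1607$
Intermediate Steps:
$t = 1660192$ ($t = 2326938 - 666746 = 1660192$)
$N = - \frac{1}{2663962}$ ($N = \frac{1}{-4324154 + 1660192} = \frac{1}{-2663962} = - \frac{1}{2663962} \approx -3.7538 \cdot 10^{-7}$)
$\frac{\left(- \frac{882722}{-866127} - \frac{2443473}{1099411}\right) + 3939950}{-1823474 + N} = \frac{\left(- \frac{882722}{-866127} - \frac{2443473}{1099411}\right) + 3939950}{-1823474 - \frac{1}{2663962}} = \frac{\left(\left(-882722\right) \left(- \frac{1}{866127}\right) - \frac{2443473}{1099411}\right) + 3939950}{- \frac{4857665443989}{2663962}} = \left(\left(\frac{882722}{866127} - \frac{2443473}{1099411}\right) + 3939950\right) \left(- \frac{2663962}{4857665443989}\right) = \left(- \frac{1145883662329}{952229551197} + 3939950\right) \left(- \frac{2663962}{4857665443989}\right) = \frac{3751735674354957821}{952229551197} \left(- \frac{2663962}{4857665443989}\right) = - \frac{9994481270525982146746802}{4625612585594821211404833}$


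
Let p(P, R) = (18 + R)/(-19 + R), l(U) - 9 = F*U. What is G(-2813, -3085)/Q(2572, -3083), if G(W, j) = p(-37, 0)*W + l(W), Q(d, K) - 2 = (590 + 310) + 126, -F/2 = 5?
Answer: 585275/19532 ≈ 29.965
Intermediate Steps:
F = -10 (F = -2*5 = -10)
l(U) = 9 - 10*U
p(P, R) = (18 + R)/(-19 + R)
Q(d, K) = 1028 (Q(d, K) = 2 + ((590 + 310) + 126) = 2 + (900 + 126) = 2 + 1026 = 1028)
G(W, j) = 9 - 208*W/19 (G(W, j) = ((18 + 0)/(-19 + 0))*W + (9 - 10*W) = (18/(-19))*W + (9 - 10*W) = (-1/19*18)*W + (9 - 10*W) = -18*W/19 + (9 - 10*W) = 9 - 208*W/19)
G(-2813, -3085)/Q(2572, -3083) = (9 - 208/19*(-2813))/1028 = (9 + 585104/19)*(1/1028) = (585275/19)*(1/1028) = 585275/19532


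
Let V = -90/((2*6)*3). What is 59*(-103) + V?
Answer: -12159/2 ≈ -6079.5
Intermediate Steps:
V = -5/2 (V = -90/(12*3) = -90/36 = -90*1/36 = -5/2 ≈ -2.5000)
59*(-103) + V = 59*(-103) - 5/2 = -6077 - 5/2 = -12159/2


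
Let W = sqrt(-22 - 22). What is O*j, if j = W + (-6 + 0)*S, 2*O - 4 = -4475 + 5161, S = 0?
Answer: 690*I*sqrt(11) ≈ 2288.5*I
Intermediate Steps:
W = 2*I*sqrt(11) (W = sqrt(-44) = 2*I*sqrt(11) ≈ 6.6332*I)
O = 345 (O = 2 + (-4475 + 5161)/2 = 2 + (1/2)*686 = 2 + 343 = 345)
j = 2*I*sqrt(11) (j = 2*I*sqrt(11) + (-6 + 0)*0 = 2*I*sqrt(11) - 6*0 = 2*I*sqrt(11) + 0 = 2*I*sqrt(11) ≈ 6.6332*I)
O*j = 345*(2*I*sqrt(11)) = 690*I*sqrt(11)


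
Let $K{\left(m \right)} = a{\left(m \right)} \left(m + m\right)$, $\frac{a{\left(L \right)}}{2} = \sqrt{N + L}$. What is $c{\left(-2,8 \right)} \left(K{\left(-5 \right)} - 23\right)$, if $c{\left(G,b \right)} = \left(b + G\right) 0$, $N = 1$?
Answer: $0$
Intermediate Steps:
$a{\left(L \right)} = 2 \sqrt{1 + L}$
$c{\left(G,b \right)} = 0$ ($c{\left(G,b \right)} = \left(G + b\right) 0 = 0$)
$K{\left(m \right)} = 4 m \sqrt{1 + m}$ ($K{\left(m \right)} = 2 \sqrt{1 + m} \left(m + m\right) = 2 \sqrt{1 + m} 2 m = 4 m \sqrt{1 + m}$)
$c{\left(-2,8 \right)} \left(K{\left(-5 \right)} - 23\right) = 0 \left(4 \left(-5\right) \sqrt{1 - 5} - 23\right) = 0 \left(4 \left(-5\right) \sqrt{-4} - 23\right) = 0 \left(4 \left(-5\right) 2 i - 23\right) = 0 \left(- 40 i - 23\right) = 0 \left(-23 - 40 i\right) = 0$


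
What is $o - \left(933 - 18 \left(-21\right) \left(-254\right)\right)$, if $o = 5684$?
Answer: $100763$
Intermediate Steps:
$o - \left(933 - 18 \left(-21\right) \left(-254\right)\right) = 5684 - \left(933 - 18 \left(-21\right) \left(-254\right)\right) = 5684 - -95079 = 5684 + \left(96012 - 933\right) = 5684 + 95079 = 100763$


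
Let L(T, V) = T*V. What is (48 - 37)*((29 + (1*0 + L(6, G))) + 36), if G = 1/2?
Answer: 748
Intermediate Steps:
G = 1/2 (G = 1*(1/2) = 1/2 ≈ 0.50000)
(48 - 37)*((29 + (1*0 + L(6, G))) + 36) = (48 - 37)*((29 + (1*0 + 6*(1/2))) + 36) = 11*((29 + (0 + 3)) + 36) = 11*((29 + 3) + 36) = 11*(32 + 36) = 11*68 = 748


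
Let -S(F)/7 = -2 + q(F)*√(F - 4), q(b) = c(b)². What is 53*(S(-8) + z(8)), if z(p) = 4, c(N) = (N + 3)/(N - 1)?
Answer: 954 - 18550*I*√3/81 ≈ 954.0 - 396.66*I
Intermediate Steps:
c(N) = (3 + N)/(-1 + N)
q(b) = (3 + b)²/(-1 + b)² (q(b) = ((3 + b)/(-1 + b))² = (3 + b)²/(-1 + b)²)
S(F) = 14 - 7*√(-4 + F)*(3 + F)²/(-1 + F)² (S(F) = -7*(-2 + ((3 + F)²/(-1 + F)²)*√(F - 4)) = -7*(-2 + ((3 + F)²/(-1 + F)²)*√(-4 + F)) = -7*(-2 + √(-4 + F)*(3 + F)²/(-1 + F)²) = 14 - 7*√(-4 + F)*(3 + F)²/(-1 + F)²)
53*(S(-8) + z(8)) = 53*((14 - 7*√(-4 - 8)*(3 - 8)²/(-1 - 8)²) + 4) = 53*((14 - 7*√(-12)*(-5)²/(-9)²) + 4) = 53*((14 - 7*1/81*2*I*√3*25) + 4) = 53*((14 - 350*I*√3/81) + 4) = 53*(18 - 350*I*√3/81) = 954 - 18550*I*√3/81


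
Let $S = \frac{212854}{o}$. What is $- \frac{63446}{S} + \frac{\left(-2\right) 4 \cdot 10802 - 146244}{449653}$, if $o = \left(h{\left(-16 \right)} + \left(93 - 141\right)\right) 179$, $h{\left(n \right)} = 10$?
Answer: $\frac{97001293787618}{47855219831} \approx 2027.0$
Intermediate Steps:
$o = -6802$ ($o = \left(10 + \left(93 - 141\right)\right) 179 = \left(10 - 48\right) 179 = \left(-38\right) 179 = -6802$)
$S = - \frac{106427}{3401}$ ($S = \frac{212854}{-6802} = 212854 \left(- \frac{1}{6802}\right) = - \frac{106427}{3401} \approx -31.293$)
$- \frac{63446}{S} + \frac{\left(-2\right) 4 \cdot 10802 - 146244}{449653} = - \frac{63446}{- \frac{106427}{3401}} + \frac{\left(-2\right) 4 \cdot 10802 - 146244}{449653} = \left(-63446\right) \left(- \frac{3401}{106427}\right) + \left(\left(-8\right) 10802 - 146244\right) \frac{1}{449653} = \frac{215779846}{106427} + \left(-86416 - 146244\right) \frac{1}{449653} = \frac{215779846}{106427} - \frac{232660}{449653} = \frac{97001293787618}{47855219831}$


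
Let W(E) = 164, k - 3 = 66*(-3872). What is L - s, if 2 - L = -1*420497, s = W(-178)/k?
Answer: 107458099115/255549 ≈ 4.2050e+5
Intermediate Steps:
k = -255549 (k = 3 + 66*(-3872) = 3 - 255552 = -255549)
s = -164/255549 (s = 164/(-255549) = 164*(-1/255549) = -164/255549 ≈ -0.00064176)
L = 420499 (L = 2 - (-1)*420497 = 2 - 1*(-420497) = 2 + 420497 = 420499)
L - s = 420499 - 1*(-164/255549) = 420499 + 164/255549 = 107458099115/255549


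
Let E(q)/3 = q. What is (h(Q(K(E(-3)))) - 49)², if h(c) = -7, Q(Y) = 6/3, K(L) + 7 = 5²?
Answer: 3136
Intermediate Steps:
E(q) = 3*q
K(L) = 18 (K(L) = -7 + 5² = -7 + 25 = 18)
Q(Y) = 2 (Q(Y) = 6*(⅓) = 2)
(h(Q(K(E(-3)))) - 49)² = (-7 - 49)² = (-56)² = 3136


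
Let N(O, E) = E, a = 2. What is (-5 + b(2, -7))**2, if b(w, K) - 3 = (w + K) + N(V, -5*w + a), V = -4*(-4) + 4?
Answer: 225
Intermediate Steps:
V = 20 (V = 16 + 4 = 20)
b(w, K) = 5 + K - 4*w (b(w, K) = 3 + ((w + K) + (-5*w + 2)) = 3 + ((K + w) + (2 - 5*w)) = 3 + (2 + K - 4*w) = 5 + K - 4*w)
(-5 + b(2, -7))**2 = (-5 + (5 - 7 - 4*2))**2 = (-5 + (5 - 7 - 8))**2 = (-5 - 10)**2 = (-15)**2 = 225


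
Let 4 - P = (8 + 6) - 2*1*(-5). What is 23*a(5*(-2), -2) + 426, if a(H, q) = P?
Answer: -34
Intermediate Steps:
P = -20 (P = 4 - ((8 + 6) - 2*1*(-5)) = 4 - (14 - 2*(-5)) = 4 - (14 + 10) = 4 - 1*24 = 4 - 24 = -20)
a(H, q) = -20
23*a(5*(-2), -2) + 426 = 23*(-20) + 426 = -460 + 426 = -34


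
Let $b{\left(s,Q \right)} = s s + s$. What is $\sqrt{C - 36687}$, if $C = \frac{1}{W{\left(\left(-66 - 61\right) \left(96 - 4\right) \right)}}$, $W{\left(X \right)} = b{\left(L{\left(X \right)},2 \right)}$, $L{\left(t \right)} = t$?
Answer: $\frac{i \sqrt{170900785316798539009}}{68252086} \approx 191.54 i$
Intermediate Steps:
$b{\left(s,Q \right)} = s + s^{2}$ ($b{\left(s,Q \right)} = s^{2} + s = s + s^{2}$)
$W{\left(X \right)} = X \left(1 + X\right)$
$C = \frac{1}{136504172}$ ($C = \frac{1}{\left(-66 - 61\right) \left(96 - 4\right) \left(1 + \left(-66 - 61\right) \left(96 - 4\right)\right)} = \frac{1}{\left(-127\right) 92 \left(1 - 11684\right)} = \frac{1}{\left(-11684\right) \left(1 - 11684\right)} = \frac{1}{\left(-11684\right) \left(-11683\right)} = \frac{1}{136504172} \approx 7.3258 \cdot 10^{-9}$)
$\sqrt{C - 36687} = \sqrt{\frac{1}{136504172} - 36687} = \sqrt{- \frac{5007928558163}{136504172}} = \frac{i \sqrt{170900785316798539009}}{68252086}$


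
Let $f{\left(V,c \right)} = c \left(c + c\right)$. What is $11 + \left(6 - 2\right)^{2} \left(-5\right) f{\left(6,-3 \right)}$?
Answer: $-1429$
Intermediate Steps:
$f{\left(V,c \right)} = 2 c^{2}$ ($f{\left(V,c \right)} = c 2 c = 2 c^{2}$)
$11 + \left(6 - 2\right)^{2} \left(-5\right) f{\left(6,-3 \right)} = 11 + \left(6 - 2\right)^{2} \left(-5\right) 2 \left(-3\right)^{2} = 11 + 4^{2} \left(-5\right) 2 \cdot 9 = 11 + 16 \left(-5\right) 18 = 11 - 1440 = -1429$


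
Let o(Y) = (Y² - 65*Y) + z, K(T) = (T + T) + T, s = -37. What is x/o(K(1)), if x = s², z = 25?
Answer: -1369/161 ≈ -8.5031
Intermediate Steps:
K(T) = 3*T (K(T) = 2*T + T = 3*T)
o(Y) = 25 + Y² - 65*Y (o(Y) = (Y² - 65*Y) + 25 = 25 + Y² - 65*Y)
x = 1369 (x = (-37)² = 1369)
x/o(K(1)) = 1369/(25 + (3*1)² - 195) = 1369/(25 + 3² - 65*3) = 1369/(25 + 9 - 195) = 1369/(-161) = 1369*(-1/161) = -1369/161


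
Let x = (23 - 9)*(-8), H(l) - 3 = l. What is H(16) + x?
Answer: -93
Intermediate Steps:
H(l) = 3 + l
x = -112 (x = 14*(-8) = -112)
H(16) + x = (3 + 16) - 112 = 19 - 112 = -93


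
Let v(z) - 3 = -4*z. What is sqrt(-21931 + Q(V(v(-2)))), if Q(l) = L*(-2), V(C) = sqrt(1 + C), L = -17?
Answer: 3*I*sqrt(2433) ≈ 147.98*I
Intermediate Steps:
v(z) = 3 - 4*z
Q(l) = 34 (Q(l) = -17*(-2) = 34)
sqrt(-21931 + Q(V(v(-2)))) = sqrt(-21931 + 34) = sqrt(-21897) = 3*I*sqrt(2433)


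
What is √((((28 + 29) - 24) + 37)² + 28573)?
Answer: √33473 ≈ 182.96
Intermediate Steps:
√((((28 + 29) - 24) + 37)² + 28573) = √(((57 - 24) + 37)² + 28573) = √((33 + 37)² + 28573) = √(70² + 28573) = √(4900 + 28573) = √33473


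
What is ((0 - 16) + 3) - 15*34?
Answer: -523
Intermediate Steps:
((0 - 16) + 3) - 15*34 = (-16 + 3) - 510 = -13 - 510 = -523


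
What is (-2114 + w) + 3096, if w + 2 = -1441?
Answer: -461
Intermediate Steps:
w = -1443 (w = -2 - 1441 = -1443)
(-2114 + w) + 3096 = (-2114 - 1443) + 3096 = -3557 + 3096 = -461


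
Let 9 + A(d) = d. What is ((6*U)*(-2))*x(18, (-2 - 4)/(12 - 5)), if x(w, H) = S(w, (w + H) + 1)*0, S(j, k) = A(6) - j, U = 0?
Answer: 0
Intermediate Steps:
A(d) = -9 + d
S(j, k) = -3 - j (S(j, k) = (-9 + 6) - j = -3 - j)
x(w, H) = 0 (x(w, H) = (-3 - w)*0 = 0)
((6*U)*(-2))*x(18, (-2 - 4)/(12 - 5)) = ((6*0)*(-2))*0 = (0*(-2))*0 = 0*0 = 0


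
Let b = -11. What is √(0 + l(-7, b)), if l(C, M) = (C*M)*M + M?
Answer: I*√858 ≈ 29.292*I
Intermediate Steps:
l(C, M) = M + C*M² (l(C, M) = C*M² + M = M + C*M²)
√(0 + l(-7, b)) = √(0 - 11*(1 - 7*(-11))) = √(0 - 11*(1 + 77)) = √(0 - 11*78) = √(0 - 858) = √(-858) = I*√858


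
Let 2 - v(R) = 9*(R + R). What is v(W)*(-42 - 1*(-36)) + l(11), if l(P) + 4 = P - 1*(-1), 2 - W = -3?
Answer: 536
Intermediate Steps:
W = 5 (W = 2 - 1*(-3) = 2 + 3 = 5)
v(R) = 2 - 18*R (v(R) = 2 - 9*(R + R) = 2 - 9*2*R = 2 - 18*R)
l(P) = -3 + P (l(P) = -4 + (P - 1*(-1)) = -4 + (P + 1) = -4 + (1 + P) = -3 + P)
v(W)*(-42 - 1*(-36)) + l(11) = (2 - 18*5)*(-42 - 1*(-36)) + (-3 + 11) = (2 - 90)*(-42 + 36) + 8 = -88*(-6) + 8 = 528 + 8 = 536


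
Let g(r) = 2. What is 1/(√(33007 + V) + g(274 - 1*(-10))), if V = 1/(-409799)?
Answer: -409799/6762298198 + √1385759454841502/6762298198 ≈ 0.0054443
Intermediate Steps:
V = -1/409799 ≈ -2.4402e-6
1/(√(33007 + V) + g(274 - 1*(-10))) = 1/(√(33007 - 1/409799) + 2) = 1/(√(13526235592/409799) + 2) = 1/(2*√1385759454841502/409799 + 2) = 1/(2 + 2*√1385759454841502/409799)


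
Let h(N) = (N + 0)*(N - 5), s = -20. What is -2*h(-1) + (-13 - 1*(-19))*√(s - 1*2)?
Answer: -12 + 6*I*√22 ≈ -12.0 + 28.142*I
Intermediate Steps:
h(N) = N*(-5 + N)
-2*h(-1) + (-13 - 1*(-19))*√(s - 1*2) = -(-2)*(-5 - 1) + (-13 - 1*(-19))*√(-20 - 1*2) = -(-2)*(-6) + (-13 + 19)*√(-20 - 2) = -2*6 + 6*√(-22) = -12 + 6*(I*√22) = -12 + 6*I*√22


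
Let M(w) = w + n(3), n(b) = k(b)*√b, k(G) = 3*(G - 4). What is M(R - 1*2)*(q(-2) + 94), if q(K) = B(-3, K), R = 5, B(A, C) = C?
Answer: 276 - 276*√3 ≈ -202.05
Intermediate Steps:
k(G) = -12 + 3*G (k(G) = 3*(-4 + G) = -12 + 3*G)
q(K) = K
n(b) = √b*(-12 + 3*b) (n(b) = (-12 + 3*b)*√b = √b*(-12 + 3*b))
M(w) = w - 3*√3 (M(w) = w + 3*√3*(-4 + 3) = w + 3*√3*(-1) = w - 3*√3)
M(R - 1*2)*(q(-2) + 94) = ((5 - 1*2) - 3*√3)*(-2 + 94) = ((5 - 2) - 3*√3)*92 = (3 - 3*√3)*92 = 276 - 276*√3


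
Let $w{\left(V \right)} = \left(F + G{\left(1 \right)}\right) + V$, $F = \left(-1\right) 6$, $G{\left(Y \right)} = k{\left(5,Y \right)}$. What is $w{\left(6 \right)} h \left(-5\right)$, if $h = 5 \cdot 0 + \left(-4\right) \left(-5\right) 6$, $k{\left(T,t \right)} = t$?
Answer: $-600$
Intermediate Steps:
$G{\left(Y \right)} = Y$
$F = -6$
$w{\left(V \right)} = -5 + V$ ($w{\left(V \right)} = \left(-6 + 1\right) + V = -5 + V$)
$h = 120$ ($h = 0 + 20 \cdot 6 = 0 + 120 = 120$)
$w{\left(6 \right)} h \left(-5\right) = \left(-5 + 6\right) 120 \left(-5\right) = 1 \cdot 120 \left(-5\right) = 120 \left(-5\right) = -600$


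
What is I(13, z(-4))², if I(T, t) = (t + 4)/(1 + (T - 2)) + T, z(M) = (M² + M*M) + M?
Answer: 2209/9 ≈ 245.44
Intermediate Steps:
z(M) = M + 2*M² (z(M) = (M² + M²) + M = 2*M² + M = M + 2*M²)
I(T, t) = T + (4 + t)/(-1 + T) (I(T, t) = (4 + t)/(1 + (-2 + T)) + T = (4 + t)/(-1 + T) + T = T + (4 + t)/(-1 + T))
I(13, z(-4))² = ((4 - 4*(1 + 2*(-4)) + 13² - 1*13)/(-1 + 13))² = ((4 - 4*(1 - 8) + 169 - 13)/12)² = ((4 - 4*(-7) + 169 - 13)/12)² = ((4 + 28 + 169 - 13)/12)² = ((1/12)*188)² = (47/3)² = 2209/9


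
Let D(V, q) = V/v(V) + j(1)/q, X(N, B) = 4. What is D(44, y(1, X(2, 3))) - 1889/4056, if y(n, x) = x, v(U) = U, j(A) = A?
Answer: 3181/4056 ≈ 0.78427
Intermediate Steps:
D(V, q) = 1 + 1/q (D(V, q) = V/V + 1/q = 1 + 1/q)
D(44, y(1, X(2, 3))) - 1889/4056 = (1 + 4)/4 - 1889/4056 = (¼)*5 - 1889/4056 = 5/4 - 1*1889/4056 = 5/4 - 1889/4056 = 3181/4056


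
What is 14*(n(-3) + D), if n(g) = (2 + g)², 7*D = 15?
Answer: 44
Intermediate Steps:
D = 15/7 (D = (⅐)*15 = 15/7 ≈ 2.1429)
14*(n(-3) + D) = 14*((2 - 3)² + 15/7) = 14*((-1)² + 15/7) = 14*(1 + 15/7) = 14*(22/7) = 44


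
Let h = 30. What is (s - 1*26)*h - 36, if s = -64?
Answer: -2736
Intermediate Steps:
(s - 1*26)*h - 36 = (-64 - 1*26)*30 - 36 = (-64 - 26)*30 - 36 = -90*30 - 36 = -2700 - 36 = -2736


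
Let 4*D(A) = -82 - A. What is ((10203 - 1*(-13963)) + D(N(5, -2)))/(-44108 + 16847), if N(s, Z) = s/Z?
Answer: -193169/218088 ≈ -0.88574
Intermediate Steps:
D(A) = -41/2 - A/4 (D(A) = (-82 - A)/4 = -41/2 - A/4)
((10203 - 1*(-13963)) + D(N(5, -2)))/(-44108 + 16847) = ((10203 - 1*(-13963)) + (-41/2 - 5/(4*(-2))))/(-44108 + 16847) = ((10203 + 13963) + (-41/2 - 5*(-1)/(4*2)))/(-27261) = (24166 + (-41/2 - 1/4*(-5/2)))*(-1/27261) = (24166 + (-41/2 + 5/8))*(-1/27261) = (24166 - 159/8)*(-1/27261) = (193169/8)*(-1/27261) = -193169/218088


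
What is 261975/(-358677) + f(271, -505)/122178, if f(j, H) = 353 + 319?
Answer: -252115481/347797131 ≈ -0.72489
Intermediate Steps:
f(j, H) = 672
261975/(-358677) + f(271, -505)/122178 = 261975/(-358677) + 672/122178 = 261975*(-1/358677) + 672*(1/122178) = -87325/119559 + 16/2909 = -252115481/347797131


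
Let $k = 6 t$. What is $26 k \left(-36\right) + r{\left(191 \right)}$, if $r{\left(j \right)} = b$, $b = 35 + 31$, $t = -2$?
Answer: $11298$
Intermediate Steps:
$k = -12$ ($k = 6 \left(-2\right) = -12$)
$b = 66$
$r{\left(j \right)} = 66$
$26 k \left(-36\right) + r{\left(191 \right)} = 26 \left(-12\right) \left(-36\right) + 66 = \left(-312\right) \left(-36\right) + 66 = 11232 + 66 = 11298$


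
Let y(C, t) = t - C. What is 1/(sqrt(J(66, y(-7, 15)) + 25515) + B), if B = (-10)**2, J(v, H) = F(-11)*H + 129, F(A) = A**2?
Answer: -50/9153 + sqrt(28306)/18306 ≈ 0.0037280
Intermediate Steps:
J(v, H) = 129 + 121*H (J(v, H) = (-11)**2*H + 129 = 121*H + 129 = 129 + 121*H)
B = 100
1/(sqrt(J(66, y(-7, 15)) + 25515) + B) = 1/(sqrt((129 + 121*(15 - 1*(-7))) + 25515) + 100) = 1/(sqrt((129 + 121*(15 + 7)) + 25515) + 100) = 1/(sqrt((129 + 121*22) + 25515) + 100) = 1/(sqrt((129 + 2662) + 25515) + 100) = 1/(sqrt(2791 + 25515) + 100) = 1/(sqrt(28306) + 100) = 1/(100 + sqrt(28306))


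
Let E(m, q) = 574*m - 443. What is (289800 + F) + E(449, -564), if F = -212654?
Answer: 334429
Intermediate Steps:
E(m, q) = -443 + 574*m
(289800 + F) + E(449, -564) = (289800 - 212654) + (-443 + 574*449) = 77146 + (-443 + 257726) = 77146 + 257283 = 334429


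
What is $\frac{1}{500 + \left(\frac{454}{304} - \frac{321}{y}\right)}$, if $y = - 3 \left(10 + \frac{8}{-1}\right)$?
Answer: $\frac{152}{84359} \approx 0.0018018$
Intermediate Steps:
$y = -6$ ($y = - 3 \left(10 + 8 \left(-1\right)\right) = - 3 \left(10 - 8\right) = \left(-3\right) 2 = -6$)
$\frac{1}{500 + \left(\frac{454}{304} - \frac{321}{y}\right)} = \frac{1}{500 + \left(\frac{454}{304} - \frac{321}{-6}\right)} = \frac{1}{500 + \left(454 \cdot \frac{1}{304} - - \frac{107}{2}\right)} = \frac{1}{500 + \left(\frac{227}{152} + \frac{107}{2}\right)} = \frac{1}{500 + \frac{8359}{152}} = \frac{1}{\frac{84359}{152}} = \frac{152}{84359}$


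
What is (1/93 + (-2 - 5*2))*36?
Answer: -13380/31 ≈ -431.61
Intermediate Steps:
(1/93 + (-2 - 5*2))*36 = (1/93 + (-2 - 10))*36 = (1/93 - 12)*36 = -1115/93*36 = -13380/31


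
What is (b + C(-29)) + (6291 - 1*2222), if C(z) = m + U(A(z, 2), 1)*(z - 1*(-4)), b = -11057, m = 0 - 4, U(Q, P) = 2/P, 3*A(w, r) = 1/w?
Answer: -7042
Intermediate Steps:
A(w, r) = 1/(3*w)
m = -4
C(z) = 4 + 2*z (C(z) = -4 + (2/1)*(z - 1*(-4)) = -4 + (2*1)*(z + 4) = -4 + 2*(4 + z) = -4 + (8 + 2*z) = 4 + 2*z)
(b + C(-29)) + (6291 - 1*2222) = (-11057 + (4 + 2*(-29))) + (6291 - 1*2222) = (-11057 + (4 - 58)) + (6291 - 2222) = (-11057 - 54) + 4069 = -11111 + 4069 = -7042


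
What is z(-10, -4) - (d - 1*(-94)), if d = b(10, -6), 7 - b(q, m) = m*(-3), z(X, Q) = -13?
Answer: -96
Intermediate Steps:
b(q, m) = 7 + 3*m (b(q, m) = 7 - m*(-3) = 7 - (-3)*m = 7 + 3*m)
d = -11 (d = 7 + 3*(-6) = 7 - 18 = -11)
z(-10, -4) - (d - 1*(-94)) = -13 - (-11 - 1*(-94)) = -13 - (-11 + 94) = -13 - 1*83 = -13 - 83 = -96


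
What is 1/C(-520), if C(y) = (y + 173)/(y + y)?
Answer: 1040/347 ≈ 2.9971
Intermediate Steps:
C(y) = (173 + y)/(2*y) (C(y) = (173 + y)/((2*y)) = (173 + y)*(1/(2*y)) = (173 + y)/(2*y))
1/C(-520) = 1/((½)*(173 - 520)/(-520)) = 1/((½)*(-1/520)*(-347)) = 1/(347/1040) = 1040/347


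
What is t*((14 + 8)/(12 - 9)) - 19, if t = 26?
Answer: 515/3 ≈ 171.67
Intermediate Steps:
t*((14 + 8)/(12 - 9)) - 19 = 26*((14 + 8)/(12 - 9)) - 19 = 26*(22/3) - 19 = 572/3 - 19 = 515/3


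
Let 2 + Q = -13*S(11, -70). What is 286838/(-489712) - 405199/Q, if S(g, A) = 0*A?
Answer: 49607559753/244856 ≈ 2.0260e+5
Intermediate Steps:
S(g, A) = 0
Q = -2 (Q = -2 - 13*0 = -2 + 0 = -2)
286838/(-489712) - 405199/Q = 286838/(-489712) - 405199/(-2) = 286838*(-1/489712) - 405199*(-1/2) = -143419/244856 + 405199/2 = 49607559753/244856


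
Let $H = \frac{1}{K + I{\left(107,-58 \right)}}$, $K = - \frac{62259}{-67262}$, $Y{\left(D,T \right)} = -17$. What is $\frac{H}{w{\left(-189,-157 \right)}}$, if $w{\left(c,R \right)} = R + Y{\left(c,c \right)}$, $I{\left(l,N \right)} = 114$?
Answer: $- \frac{33631}{672521049} \approx -5.0007 \cdot 10^{-5}$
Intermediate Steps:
$K = \frac{62259}{67262}$ ($K = \left(-62259\right) \left(- \frac{1}{67262}\right) = \frac{62259}{67262} \approx 0.92562$)
$w{\left(c,R \right)} = -17 + R$ ($w{\left(c,R \right)} = R - 17 = -17 + R$)
$H = \frac{67262}{7730127}$ ($H = \frac{1}{\frac{62259}{67262} + 114} = \frac{1}{\frac{7730127}{67262}} = \frac{67262}{7730127} \approx 0.0087013$)
$\frac{H}{w{\left(-189,-157 \right)}} = \frac{67262}{7730127 \left(-17 - 157\right)} = \frac{67262}{7730127 \left(-174\right)} = \frac{67262}{7730127} \left(- \frac{1}{174}\right) = - \frac{33631}{672521049}$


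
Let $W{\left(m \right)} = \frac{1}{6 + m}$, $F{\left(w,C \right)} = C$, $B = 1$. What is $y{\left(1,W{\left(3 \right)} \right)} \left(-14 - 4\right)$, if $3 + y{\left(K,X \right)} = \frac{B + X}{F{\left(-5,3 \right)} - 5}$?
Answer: $64$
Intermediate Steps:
$y{\left(K,X \right)} = - \frac{7}{2} - \frac{X}{2}$ ($y{\left(K,X \right)} = -3 + \frac{1 + X}{3 - 5} = -3 + \frac{1 + X}{-2} = -3 + \left(1 + X\right) \left(- \frac{1}{2}\right) = -3 - \left(\frac{1}{2} + \frac{X}{2}\right) = - \frac{7}{2} - \frac{X}{2}$)
$y{\left(1,W{\left(3 \right)} \right)} \left(-14 - 4\right) = \left(- \frac{7}{2} - \frac{1}{2 \left(6 + 3\right)}\right) \left(-14 - 4\right) = \left(- \frac{7}{2} - \frac{1}{2 \cdot 9}\right) \left(-18\right) = \left(- \frac{7}{2} - \frac{1}{18}\right) \left(-18\right) = \left(- \frac{32}{9}\right) \left(-18\right) = 64$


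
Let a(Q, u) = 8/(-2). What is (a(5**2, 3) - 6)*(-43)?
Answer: 430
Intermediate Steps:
a(Q, u) = -4 (a(Q, u) = 8*(-1/2) = -4)
(a(5**2, 3) - 6)*(-43) = (-4 - 6)*(-43) = -10*(-43) = 430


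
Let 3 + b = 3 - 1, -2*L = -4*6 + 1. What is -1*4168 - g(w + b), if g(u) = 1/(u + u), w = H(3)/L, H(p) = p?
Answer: -141689/34 ≈ -4167.3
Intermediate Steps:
L = 23/2 (L = -(-4*6 + 1)/2 = -(-24 + 1)/2 = -½*(-23) = 23/2 ≈ 11.500)
b = -1 (b = -3 + (3 - 1) = -3 + 2 = -1)
w = 6/23 (w = 3/(23/2) = 3*(2/23) = 6/23 ≈ 0.26087)
g(u) = 1/(2*u)
-1*4168 - g(w + b) = -1*4168 - 1/(2*(6/23 - 1)) = -4168 - 1/(2*(-17/23)) = -4168 - (-23)/(2*17) = -4168 - 1*(-23/34) = -4168 + 23/34 = -141689/34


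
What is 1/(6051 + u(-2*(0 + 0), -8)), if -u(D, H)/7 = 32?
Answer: 1/5827 ≈ 0.00017161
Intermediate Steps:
u(D, H) = -224 (u(D, H) = -7*32 = -224)
1/(6051 + u(-2*(0 + 0), -8)) = 1/(6051 - 224) = 1/5827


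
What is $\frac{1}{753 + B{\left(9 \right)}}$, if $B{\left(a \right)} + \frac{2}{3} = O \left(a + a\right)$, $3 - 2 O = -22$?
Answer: $\frac{3}{2932} \approx 0.0010232$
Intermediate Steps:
$O = \frac{25}{2}$ ($O = \frac{3}{2} - -11 = \frac{3}{2} + 11 = \frac{25}{2} \approx 12.5$)
$B{\left(a \right)} = - \frac{2}{3} + 25 a$ ($B{\left(a \right)} = - \frac{2}{3} + \frac{25 \left(a + a\right)}{2} = - \frac{2}{3} + \frac{25 \cdot 2 a}{2} = - \frac{2}{3} + 25 a$)
$\frac{1}{753 + B{\left(9 \right)}} = \frac{1}{753 + \left(- \frac{2}{3} + 25 \cdot 9\right)} = \frac{1}{753 + \left(- \frac{2}{3} + 225\right)} = \frac{1}{753 + \frac{673}{3}} = \frac{1}{\frac{2932}{3}} = \frac{3}{2932}$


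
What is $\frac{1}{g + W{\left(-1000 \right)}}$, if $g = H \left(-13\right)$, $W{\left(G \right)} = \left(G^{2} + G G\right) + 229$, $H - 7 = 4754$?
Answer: $\frac{1}{1938336} \approx 5.1591 \cdot 10^{-7}$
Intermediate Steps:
$H = 4761$ ($H = 7 + 4754 = 4761$)
$W{\left(G \right)} = 229 + 2 G^{2}$ ($W{\left(G \right)} = \left(G^{2} + G^{2}\right) + 229 = 2 G^{2} + 229 = 229 + 2 G^{2}$)
$g = -61893$ ($g = 4761 \left(-13\right) = -61893$)
$\frac{1}{g + W{\left(-1000 \right)}} = \frac{1}{-61893 + \left(229 + 2 \left(-1000\right)^{2}\right)} = \frac{1}{-61893 + \left(229 + 2 \cdot 1000000\right)} = \frac{1}{-61893 + \left(229 + 2000000\right)} = \frac{1}{-61893 + 2000229} = \frac{1}{1938336}$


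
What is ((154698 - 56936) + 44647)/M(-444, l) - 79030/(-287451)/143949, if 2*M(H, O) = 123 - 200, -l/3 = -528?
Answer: -11785280085941872/3186127867923 ≈ -3698.9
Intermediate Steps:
l = 1584 (l = -3*(-528) = 1584)
M(H, O) = -77/2 (M(H, O) = (123 - 200)/2 = (½)*(-77) = -77/2)
((154698 - 56936) + 44647)/M(-444, l) - 79030/(-287451)/143949 = ((154698 - 56936) + 44647)/(-77/2) - 79030/(-287451)/143949 = (97762 + 44647)*(-2/77) - 79030*(-1/287451)*(1/143949) = 142409*(-2/77) + (79030/287451)*(1/143949) = -284818/77 + 79030/41378283999 = -11785280085941872/3186127867923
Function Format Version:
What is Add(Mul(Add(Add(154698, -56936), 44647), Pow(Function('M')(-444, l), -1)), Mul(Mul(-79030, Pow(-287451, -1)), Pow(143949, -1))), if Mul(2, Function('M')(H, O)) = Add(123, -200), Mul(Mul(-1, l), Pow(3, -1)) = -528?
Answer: Rational(-11785280085941872, 3186127867923) ≈ -3698.9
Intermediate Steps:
l = 1584 (l = Mul(-3, -528) = 1584)
Function('M')(H, O) = Rational(-77, 2) (Function('M')(H, O) = Mul(Rational(1, 2), Add(123, -200)) = Mul(Rational(1, 2), -77) = Rational(-77, 2))
Add(Mul(Add(Add(154698, -56936), 44647), Pow(Function('M')(-444, l), -1)), Mul(Mul(-79030, Pow(-287451, -1)), Pow(143949, -1))) = Add(Mul(Add(Add(154698, -56936), 44647), Pow(Rational(-77, 2), -1)), Mul(Mul(-79030, Pow(-287451, -1)), Pow(143949, -1))) = Add(Mul(Add(97762, 44647), Rational(-2, 77)), Mul(Mul(-79030, Rational(-1, 287451)), Rational(1, 143949))) = Add(Mul(142409, Rational(-2, 77)), Mul(Rational(79030, 287451), Rational(1, 143949))) = Add(Rational(-284818, 77), Rational(79030, 41378283999)) = Rational(-11785280085941872, 3186127867923)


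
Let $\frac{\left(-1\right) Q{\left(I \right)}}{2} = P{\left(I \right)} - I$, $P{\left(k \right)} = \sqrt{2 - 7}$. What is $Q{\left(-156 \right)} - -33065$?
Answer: $32753 - 2 i \sqrt{5} \approx 32753.0 - 4.4721 i$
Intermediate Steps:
$P{\left(k \right)} = i \sqrt{5}$ ($P{\left(k \right)} = \sqrt{-5} = i \sqrt{5}$)
$Q{\left(I \right)} = 2 I - 2 i \sqrt{5}$ ($Q{\left(I \right)} = - 2 \left(i \sqrt{5} - I\right) = - 2 \left(- I + i \sqrt{5}\right) = 2 I - 2 i \sqrt{5}$)
$Q{\left(-156 \right)} - -33065 = \left(2 \left(-156\right) - 2 i \sqrt{5}\right) - -33065 = \left(-312 - 2 i \sqrt{5}\right) + 33065 = 32753 - 2 i \sqrt{5}$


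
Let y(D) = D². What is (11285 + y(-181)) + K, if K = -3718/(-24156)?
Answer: 48362677/1098 ≈ 44046.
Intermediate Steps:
K = 169/1098 (K = -3718*(-1/24156) = 169/1098 ≈ 0.15392)
(11285 + y(-181)) + K = (11285 + (-181)²) + 169/1098 = (11285 + 32761) + 169/1098 = 44046 + 169/1098 = 48362677/1098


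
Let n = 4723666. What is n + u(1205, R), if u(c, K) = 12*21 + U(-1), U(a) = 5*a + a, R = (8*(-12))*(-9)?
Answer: 4723912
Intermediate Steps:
R = 864 (R = -96*(-9) = 864)
U(a) = 6*a
u(c, K) = 246 (u(c, K) = 12*21 + 6*(-1) = 252 - 6 = 246)
n + u(1205, R) = 4723666 + 246 = 4723912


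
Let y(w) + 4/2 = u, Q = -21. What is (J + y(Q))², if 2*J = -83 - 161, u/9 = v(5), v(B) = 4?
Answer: 7744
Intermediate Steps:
u = 36 (u = 9*4 = 36)
y(w) = 34 (y(w) = -2 + 36 = 34)
J = -122 (J = (-83 - 161)/2 = (½)*(-244) = -122)
(J + y(Q))² = (-122 + 34)² = (-88)² = 7744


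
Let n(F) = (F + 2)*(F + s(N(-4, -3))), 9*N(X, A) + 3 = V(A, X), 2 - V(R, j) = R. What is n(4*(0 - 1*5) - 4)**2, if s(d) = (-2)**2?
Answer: 193600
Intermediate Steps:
V(R, j) = 2 - R
N(X, A) = -1/9 - A/9 (N(X, A) = -1/3 + (2 - A)/9 = -1/3 + (2/9 - A/9) = -1/9 - A/9)
s(d) = 4
n(F) = (2 + F)*(4 + F) (n(F) = (F + 2)*(F + 4) = (2 + F)*(4 + F))
n(4*(0 - 1*5) - 4)**2 = (8 + (4*(0 - 1*5) - 4)**2 + 6*(4*(0 - 1*5) - 4))**2 = (8 + (4*(0 - 5) - 4)**2 + 6*(4*(0 - 5) - 4))**2 = (8 + (4*(-5) - 4)**2 + 6*(4*(-5) - 4))**2 = (8 + (-20 - 4)**2 + 6*(-20 - 4))**2 = (8 + (-24)**2 + 6*(-24))**2 = (8 + 576 - 144)**2 = 440**2 = 193600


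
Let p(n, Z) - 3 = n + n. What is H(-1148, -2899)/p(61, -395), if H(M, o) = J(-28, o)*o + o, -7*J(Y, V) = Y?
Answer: -2899/25 ≈ -115.96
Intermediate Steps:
J(Y, V) = -Y/7
p(n, Z) = 3 + 2*n (p(n, Z) = 3 + (n + n) = 3 + 2*n)
H(M, o) = 5*o (H(M, o) = (-⅐*(-28))*o + o = 4*o + o = 5*o)
H(-1148, -2899)/p(61, -395) = (5*(-2899))/(3 + 2*61) = -14495/(3 + 122) = -14495/125 = -14495*1/125 = -2899/25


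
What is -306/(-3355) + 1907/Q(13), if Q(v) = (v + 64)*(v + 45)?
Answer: 705871/1362130 ≈ 0.51821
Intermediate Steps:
Q(v) = (45 + v)*(64 + v) (Q(v) = (64 + v)*(45 + v) = (45 + v)*(64 + v))
-306/(-3355) + 1907/Q(13) = -306/(-3355) + 1907/(2880 + 13² + 109*13) = -306*(-1/3355) + 1907/(2880 + 169 + 1417) = 306/3355 + 1907/4466 = 705871/1362130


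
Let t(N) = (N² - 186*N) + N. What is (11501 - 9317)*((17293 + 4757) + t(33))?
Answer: 37202256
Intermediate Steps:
t(N) = N² - 185*N
(11501 - 9317)*((17293 + 4757) + t(33)) = (11501 - 9317)*((17293 + 4757) + 33*(-185 + 33)) = 2184*(22050 + 33*(-152)) = 2184*(22050 - 5016) = 2184*17034 = 37202256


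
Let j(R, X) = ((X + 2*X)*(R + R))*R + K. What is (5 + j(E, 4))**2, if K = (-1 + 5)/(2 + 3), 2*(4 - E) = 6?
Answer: 22201/25 ≈ 888.04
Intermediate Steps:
E = 1 (E = 4 - 1/2*6 = 4 - 3 = 1)
K = 4/5 ≈ 0.80000
j(R, X) = 4/5 + 6*X*R**2 (j(R, X) = ((X + 2*X)*(R + R))*R + 4/5 = ((3*X)*(2*R))*R + 4/5 = (6*R*X)*R + 4/5 = 6*X*R**2 + 4/5 = 4/5 + 6*X*R**2)
(5 + j(E, 4))**2 = (5 + (4/5 + 6*4*1**2))**2 = (5 + (4/5 + 6*4*1))**2 = (5 + (4/5 + 24))**2 = (5 + 124/5)**2 = (149/5)**2 = 22201/25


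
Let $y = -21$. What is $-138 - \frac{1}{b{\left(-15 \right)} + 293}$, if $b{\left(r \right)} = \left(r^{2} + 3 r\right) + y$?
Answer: $- \frac{62377}{452} \approx -138.0$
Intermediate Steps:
$b{\left(r \right)} = -21 + r^{2} + 3 r$ ($b{\left(r \right)} = \left(r^{2} + 3 r\right) - 21 = -21 + r^{2} + 3 r$)
$-138 - \frac{1}{b{\left(-15 \right)} + 293} = -138 - \frac{1}{\left(-21 + \left(-15\right)^{2} + 3 \left(-15\right)\right) + 293} = -138 - \frac{1}{\left(-21 + 225 - 45\right) + 293} = -138 - \frac{1}{159 + 293} = -138 - \frac{1}{452} = - \frac{62377}{452}$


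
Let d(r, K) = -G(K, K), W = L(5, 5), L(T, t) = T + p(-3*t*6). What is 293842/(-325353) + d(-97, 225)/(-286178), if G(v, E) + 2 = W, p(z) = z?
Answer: -84119421587/93108870834 ≈ -0.90345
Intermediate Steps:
L(T, t) = T - 18*t (L(T, t) = T - 3*t*6 = T - 18*t)
W = -85 (W = 5 - 18*5 = 5 - 90 = -85)
G(v, E) = -87 (G(v, E) = -2 - 85 = -87)
d(r, K) = 87 (d(r, K) = -1*(-87) = 87)
293842/(-325353) + d(-97, 225)/(-286178) = 293842/(-325353) + 87/(-286178) = 293842*(-1/325353) + 87*(-1/286178) = -293842/325353 - 87/286178 = -84119421587/93108870834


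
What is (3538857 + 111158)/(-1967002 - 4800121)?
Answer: -3650015/6767123 ≈ -0.53937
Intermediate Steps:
(3538857 + 111158)/(-1967002 - 4800121) = 3650015/(-6767123) = 3650015*(-1/6767123) = -3650015/6767123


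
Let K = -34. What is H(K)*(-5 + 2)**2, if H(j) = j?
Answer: -306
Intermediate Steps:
H(K)*(-5 + 2)**2 = -34*(-5 + 2)**2 = -34*(-3)**2 = -34*9 = -306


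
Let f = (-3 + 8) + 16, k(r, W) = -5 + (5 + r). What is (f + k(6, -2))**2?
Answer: 729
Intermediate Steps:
k(r, W) = r
f = 21 (f = 5 + 16 = 21)
(f + k(6, -2))**2 = (21 + 6)**2 = 27**2 = 729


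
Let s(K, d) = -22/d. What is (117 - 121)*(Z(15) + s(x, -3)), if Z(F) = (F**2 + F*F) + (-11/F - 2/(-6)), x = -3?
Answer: -27416/15 ≈ -1827.7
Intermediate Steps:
Z(F) = 1/3 - 11/F + 2*F**2 (Z(F) = (F**2 + F**2) + (-11/F - 2*(-1/6)) = 2*F**2 + (-11/F + 1/3) = 2*F**2 + (1/3 - 11/F) = 1/3 - 11/F + 2*F**2)
(117 - 121)*(Z(15) + s(x, -3)) = (117 - 121)*((1/3)*(-33 + 15 + 6*15**3)/15 - 22/(-3)) = -4*((1/3)*(1/15)*(-33 + 15 + 6*3375) - 22*(-1/3)) = -4*((1/3)*(1/15)*(-33 + 15 + 20250) + 22/3) = -4*((1/3)*(1/15)*20232 + 22/3) = -4*(2248/5 + 22/3) = -4*6854/15 = -27416/15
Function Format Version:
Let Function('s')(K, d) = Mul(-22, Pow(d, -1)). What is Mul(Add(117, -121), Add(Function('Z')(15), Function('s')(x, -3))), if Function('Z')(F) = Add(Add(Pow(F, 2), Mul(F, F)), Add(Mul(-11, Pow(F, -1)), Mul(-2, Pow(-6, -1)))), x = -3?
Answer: Rational(-27416, 15) ≈ -1827.7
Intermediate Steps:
Function('Z')(F) = Add(Rational(1, 3), Mul(-11, Pow(F, -1)), Mul(2, Pow(F, 2))) (Function('Z')(F) = Add(Add(Pow(F, 2), Pow(F, 2)), Add(Mul(-11, Pow(F, -1)), Mul(-2, Rational(-1, 6)))) = Add(Mul(2, Pow(F, 2)), Add(Mul(-11, Pow(F, -1)), Rational(1, 3))) = Add(Mul(2, Pow(F, 2)), Add(Rational(1, 3), Mul(-11, Pow(F, -1)))) = Add(Rational(1, 3), Mul(-11, Pow(F, -1)), Mul(2, Pow(F, 2))))
Mul(Add(117, -121), Add(Function('Z')(15), Function('s')(x, -3))) = Mul(Add(117, -121), Add(Mul(Rational(1, 3), Pow(15, -1), Add(-33, 15, Mul(6, Pow(15, 3)))), Mul(-22, Pow(-3, -1)))) = Mul(-4, Add(Mul(Rational(1, 3), Rational(1, 15), Add(-33, 15, Mul(6, 3375))), Mul(-22, Rational(-1, 3)))) = Mul(-4, Add(Mul(Rational(1, 3), Rational(1, 15), Add(-33, 15, 20250)), Rational(22, 3))) = Mul(-4, Add(Mul(Rational(1, 3), Rational(1, 15), 20232), Rational(22, 3))) = Mul(-4, Add(Rational(2248, 5), Rational(22, 3))) = Mul(-4, Rational(6854, 15)) = Rational(-27416, 15)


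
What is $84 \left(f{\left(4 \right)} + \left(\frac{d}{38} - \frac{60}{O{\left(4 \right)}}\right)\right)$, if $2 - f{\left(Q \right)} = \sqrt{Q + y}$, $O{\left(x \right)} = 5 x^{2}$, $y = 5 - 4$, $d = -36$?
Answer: $\frac{483}{19} - 84 \sqrt{5} \approx -162.41$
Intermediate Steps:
$y = 1$
$f{\left(Q \right)} = 2 - \sqrt{1 + Q}$ ($f{\left(Q \right)} = 2 - \sqrt{Q + 1} = 2 - \sqrt{1 + Q}$)
$84 \left(f{\left(4 \right)} + \left(\frac{d}{38} - \frac{60}{O{\left(4 \right)}}\right)\right) = 84 \left(\left(2 - \sqrt{1 + 4}\right) - \left(\frac{3}{4} + \frac{18}{19}\right)\right) = 84 \left(\left(2 - \sqrt{5}\right) - \left(\frac{18}{19} + \frac{60}{5 \cdot 16}\right)\right) = 84 \left(\left(2 - \sqrt{5}\right) - \left(\frac{18}{19} + \frac{60}{80}\right)\right) = 84 \left(\left(2 - \sqrt{5}\right) - \frac{129}{76}\right) = 84 \left(\frac{23}{76} - \sqrt{5}\right) = \frac{483}{19} - 84 \sqrt{5}$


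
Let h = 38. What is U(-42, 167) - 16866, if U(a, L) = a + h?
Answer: -16870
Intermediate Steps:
U(a, L) = 38 + a (U(a, L) = a + 38 = 38 + a)
U(-42, 167) - 16866 = (38 - 42) - 16866 = -4 - 16866 = -16870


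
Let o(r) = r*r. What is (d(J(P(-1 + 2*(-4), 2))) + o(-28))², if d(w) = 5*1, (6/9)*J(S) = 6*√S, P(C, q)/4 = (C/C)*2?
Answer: 622521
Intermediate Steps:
P(C, q) = 8 (P(C, q) = 4*((C/C)*2) = 4*(1*2) = 4*2 = 8)
o(r) = r²
J(S) = 9*√S (J(S) = 3*(6*√S)/2 = 9*√S)
d(w) = 5
(d(J(P(-1 + 2*(-4), 2))) + o(-28))² = (5 + (-28)²)² = (5 + 784)² = 789² = 622521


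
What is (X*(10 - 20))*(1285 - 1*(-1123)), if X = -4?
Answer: 96320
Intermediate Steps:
(X*(10 - 20))*(1285 - 1*(-1123)) = (-4*(10 - 20))*(1285 - 1*(-1123)) = (-4*(-10))*(1285 + 1123) = 40*2408 = 96320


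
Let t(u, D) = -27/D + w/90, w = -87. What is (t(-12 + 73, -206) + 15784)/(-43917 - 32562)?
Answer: -24384989/118160055 ≈ -0.20637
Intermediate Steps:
t(u, D) = -29/30 - 27/D (t(u, D) = -27/D - 87/90 = -27/D - 87*1/90 = -27/D - 29/30 = -29/30 - 27/D)
(t(-12 + 73, -206) + 15784)/(-43917 - 32562) = ((-29/30 - 27/(-206)) + 15784)/(-43917 - 32562) = ((-29/30 - 27*(-1/206)) + 15784)/(-76479) = ((-29/30 + 27/206) + 15784)*(-1/76479) = (-1291/1545 + 15784)*(-1/76479) = (24384989/1545)*(-1/76479) = -24384989/118160055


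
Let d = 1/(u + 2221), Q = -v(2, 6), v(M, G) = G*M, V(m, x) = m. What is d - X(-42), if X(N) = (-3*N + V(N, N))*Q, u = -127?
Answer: 2110753/2094 ≈ 1008.0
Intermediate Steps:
Q = -12 (Q = -6*2 = -1*12 = -12)
d = 1/2094 (d = 1/(-127 + 2221) = 1/2094 ≈ 0.00047755)
X(N) = 24*N (X(N) = (-3*N + N)*(-12) = -2*N*(-12) = 24*N)
d - X(-42) = 1/2094 - 24*(-42) = 1/2094 - 1*(-1008) = 1/2094 + 1008 = 2110753/2094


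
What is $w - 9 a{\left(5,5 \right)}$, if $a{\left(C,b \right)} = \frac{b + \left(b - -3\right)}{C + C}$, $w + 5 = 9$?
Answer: $- \frac{77}{10} \approx -7.7$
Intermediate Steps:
$w = 4$ ($w = -5 + 9 = 4$)
$a{\left(C,b \right)} = \frac{3 + 2 b}{2 C}$ ($a{\left(C,b \right)} = \frac{b + \left(b + 3\right)}{2 C} = \left(b + \left(3 + b\right)\right) \frac{1}{2 C} = \left(3 + 2 b\right) \frac{1}{2 C} = \frac{3 + 2 b}{2 C}$)
$w - 9 a{\left(5,5 \right)} = 4 - 9 \frac{\frac{3}{2} + 5}{5} = 4 - 9 \cdot \frac{1}{5} \cdot \frac{13}{2} = 4 - \frac{117}{10} = - \frac{77}{10}$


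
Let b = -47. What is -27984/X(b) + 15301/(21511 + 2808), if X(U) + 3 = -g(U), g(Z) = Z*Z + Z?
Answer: 713669561/52650635 ≈ 13.555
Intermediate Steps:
g(Z) = Z + Z² (g(Z) = Z² + Z = Z + Z²)
X(U) = -3 - U*(1 + U)
-27984/X(b) + 15301/(21511 + 2808) = -27984/(-3 - 1*(-47)*(1 - 47)) + 15301/(21511 + 2808) = -27984/(-3 - 1*(-47)*(-46)) + 15301/24319 = -27984/(-3 - 2162) + 15301*(1/24319) = -27984/(-2165) + 15301/24319 = -27984*(-1/2165) + 15301/24319 = 27984/2165 + 15301/24319 = 713669561/52650635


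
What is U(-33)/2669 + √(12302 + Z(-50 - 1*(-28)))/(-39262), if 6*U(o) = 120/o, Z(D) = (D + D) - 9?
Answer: -20/88077 - 3*√1361/39262 ≈ -0.0030460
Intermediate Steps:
Z(D) = -9 + 2*D (Z(D) = 2*D - 9 = -9 + 2*D)
U(o) = 20/o (U(o) = (120/o)/6 = 20/o)
U(-33)/2669 + √(12302 + Z(-50 - 1*(-28)))/(-39262) = (20/(-33))/2669 + √(12302 + (-9 + 2*(-50 - 1*(-28))))/(-39262) = (20*(-1/33))*(1/2669) + √(12302 + (-9 + 2*(-50 + 28)))*(-1/39262) = -20/33*1/2669 + √(12302 + (-9 + 2*(-22)))*(-1/39262) = -20/88077 + √(12302 + (-9 - 44))*(-1/39262) = -20/88077 + √(12302 - 53)*(-1/39262) = -20/88077 + √12249*(-1/39262) = -20/88077 + (3*√1361)*(-1/39262) = -20/88077 - 3*√1361/39262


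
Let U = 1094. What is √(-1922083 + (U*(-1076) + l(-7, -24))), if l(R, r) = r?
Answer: I*√3099251 ≈ 1760.5*I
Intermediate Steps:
√(-1922083 + (U*(-1076) + l(-7, -24))) = √(-1922083 + (1094*(-1076) - 24)) = √(-1922083 + (-1177144 - 24)) = √(-1922083 - 1177168) = √(-3099251) = I*√3099251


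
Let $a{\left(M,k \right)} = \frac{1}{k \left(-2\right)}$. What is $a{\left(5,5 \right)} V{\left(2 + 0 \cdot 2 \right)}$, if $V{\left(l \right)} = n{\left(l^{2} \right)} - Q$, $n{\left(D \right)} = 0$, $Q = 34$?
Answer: $\frac{17}{5} \approx 3.4$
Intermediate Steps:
$V{\left(l \right)} = -34$ ($V{\left(l \right)} = 0 - 34 = -34$)
$a{\left(M,k \right)} = - \frac{1}{2 k}$ ($a{\left(M,k \right)} = \frac{1}{\left(-2\right) k} = - \frac{1}{2 k}$)
$a{\left(5,5 \right)} V{\left(2 + 0 \cdot 2 \right)} = - \frac{1}{2 \cdot 5} \left(-34\right) = \left(- \frac{1}{2}\right) \frac{1}{5} \left(-34\right) = \left(- \frac{1}{10}\right) \left(-34\right) = \frac{17}{5}$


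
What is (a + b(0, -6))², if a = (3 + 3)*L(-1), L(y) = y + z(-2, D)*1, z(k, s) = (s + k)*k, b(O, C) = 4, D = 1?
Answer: 100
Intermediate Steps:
z(k, s) = k*(k + s) (z(k, s) = (k + s)*k = k*(k + s))
L(y) = 2 + y (L(y) = y - 2*(-2 + 1)*1 = y - 2*(-1)*1 = y + 2*1 = y + 2 = 2 + y)
a = 6 (a = (3 + 3)*(2 - 1) = 6*1 = 6)
(a + b(0, -6))² = (6 + 4)² = 10² = 100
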